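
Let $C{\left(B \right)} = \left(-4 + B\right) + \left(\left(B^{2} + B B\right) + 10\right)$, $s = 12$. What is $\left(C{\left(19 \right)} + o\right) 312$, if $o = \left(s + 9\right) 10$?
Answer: $298584$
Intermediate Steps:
$o = 210$ ($o = \left(12 + 9\right) 10 = 21 \cdot 10 = 210$)
$C{\left(B \right)} = 6 + B + 2 B^{2}$ ($C{\left(B \right)} = \left(-4 + B\right) + \left(\left(B^{2} + B^{2}\right) + 10\right) = \left(-4 + B\right) + \left(2 B^{2} + 10\right) = \left(-4 + B\right) + \left(10 + 2 B^{2}\right) = 6 + B + 2 B^{2}$)
$\left(C{\left(19 \right)} + o\right) 312 = \left(\left(6 + 19 + 2 \cdot 19^{2}\right) + 210\right) 312 = \left(\left(6 + 19 + 2 \cdot 361\right) + 210\right) 312 = \left(\left(6 + 19 + 722\right) + 210\right) 312 = \left(747 + 210\right) 312 = 957 \cdot 312 = 298584$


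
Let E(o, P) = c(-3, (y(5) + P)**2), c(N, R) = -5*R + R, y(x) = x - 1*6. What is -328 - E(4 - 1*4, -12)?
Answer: 348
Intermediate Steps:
y(x) = -6 + x (y(x) = x - 6 = -6 + x)
c(N, R) = -4*R
E(o, P) = -4*(-1 + P)**2 (E(o, P) = -4*((-6 + 5) + P)**2 = -4*(-1 + P)**2)
-328 - E(4 - 1*4, -12) = -328 - (-4)*(-1 - 12)**2 = -328 - (-4)*(-13)**2 = -328 - (-4)*169 = -328 - 1*(-676) = -328 + 676 = 348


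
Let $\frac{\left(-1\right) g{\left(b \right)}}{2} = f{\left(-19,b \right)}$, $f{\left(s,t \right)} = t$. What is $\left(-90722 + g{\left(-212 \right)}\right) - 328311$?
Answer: $-418609$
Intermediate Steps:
$g{\left(b \right)} = - 2 b$
$\left(-90722 + g{\left(-212 \right)}\right) - 328311 = \left(-90722 - -424\right) - 328311 = \left(-90722 + 424\right) - 328311 = -90298 - 328311 = -418609$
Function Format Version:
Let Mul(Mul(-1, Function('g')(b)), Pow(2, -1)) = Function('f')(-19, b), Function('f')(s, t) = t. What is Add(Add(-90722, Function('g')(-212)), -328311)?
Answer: -418609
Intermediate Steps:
Function('g')(b) = Mul(-2, b)
Add(Add(-90722, Function('g')(-212)), -328311) = Add(Add(-90722, Mul(-2, -212)), -328311) = Add(Add(-90722, 424), -328311) = Add(-90298, -328311) = -418609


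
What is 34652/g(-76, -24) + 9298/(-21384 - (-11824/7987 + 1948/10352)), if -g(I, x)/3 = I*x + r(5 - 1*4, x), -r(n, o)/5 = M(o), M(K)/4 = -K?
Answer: -4022674133310547/445524087315888 ≈ -9.0291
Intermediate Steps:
M(K) = -4*K (M(K) = 4*(-K) = -4*K)
r(n, o) = 20*o (r(n, o) = -(-20)*o = 20*o)
g(I, x) = -60*x - 3*I*x (g(I, x) = -3*(I*x + 20*x) = -3*(20*x + I*x) = -60*x - 3*I*x)
34652/g(-76, -24) + 9298/(-21384 - (-11824/7987 + 1948/10352)) = 34652/((3*(-24)*(-20 - 1*(-76)))) + 9298/(-21384 - (-11824/7987 + 1948/10352)) = 34652/((3*(-24)*(-20 + 76))) + 9298/(-21384 - (-11824*1/7987 + 1948*(1/10352))) = 34652/((3*(-24)*56)) + 9298/(-21384 - (-11824/7987 + 487/2588)) = 34652/(-4032) + 9298/(-21384 - 1*(-26710843/20670356)) = 34652*(-1/4032) + 9298/(-21384 + 26710843/20670356) = -8663/1008 + 9298/(-441988181861/20670356) = -8663/1008 + 9298*(-20670356/441988181861) = -8663/1008 - 192192970088/441988181861 = -4022674133310547/445524087315888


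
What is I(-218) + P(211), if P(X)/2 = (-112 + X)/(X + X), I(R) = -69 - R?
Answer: 31538/211 ≈ 149.47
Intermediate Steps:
P(X) = (-112 + X)/X (P(X) = 2*((-112 + X)/(X + X)) = 2*((-112 + X)/((2*X))) = 2*((-112 + X)*(1/(2*X))) = 2*((-112 + X)/(2*X)) = (-112 + X)/X)
I(-218) + P(211) = (-69 - 1*(-218)) + (-112 + 211)/211 = (-69 + 218) + (1/211)*99 = 149 + 99/211 = 31538/211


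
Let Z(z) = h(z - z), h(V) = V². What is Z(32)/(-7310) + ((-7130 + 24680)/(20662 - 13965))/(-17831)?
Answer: -17550/119414207 ≈ -0.00014697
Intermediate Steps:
Z(z) = 0 (Z(z) = (z - z)² = 0² = 0)
Z(32)/(-7310) + ((-7130 + 24680)/(20662 - 13965))/(-17831) = 0/(-7310) + ((-7130 + 24680)/(20662 - 13965))/(-17831) = 0*(-1/7310) + (17550/6697)*(-1/17831) = 0 + (17550*(1/6697))*(-1/17831) = 0 + (17550/6697)*(-1/17831) = 0 - 17550/119414207 = -17550/119414207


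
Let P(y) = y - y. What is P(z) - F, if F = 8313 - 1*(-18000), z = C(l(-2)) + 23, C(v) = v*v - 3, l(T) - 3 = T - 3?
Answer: -26313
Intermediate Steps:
l(T) = T (l(T) = 3 + (T - 3) = 3 + (-3 + T) = T)
C(v) = -3 + v² (C(v) = v² - 3 = -3 + v²)
z = 24 (z = (-3 + (-2)²) + 23 = (-3 + 4) + 23 = 1 + 23 = 24)
P(y) = 0
F = 26313 (F = 8313 + 18000 = 26313)
P(z) - F = 0 - 1*26313 = 0 - 26313 = -26313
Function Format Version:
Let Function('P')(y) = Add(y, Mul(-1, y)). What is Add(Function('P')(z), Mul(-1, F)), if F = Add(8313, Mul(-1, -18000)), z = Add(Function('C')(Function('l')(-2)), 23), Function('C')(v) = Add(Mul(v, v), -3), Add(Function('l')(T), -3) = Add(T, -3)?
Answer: -26313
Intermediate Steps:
Function('l')(T) = T (Function('l')(T) = Add(3, Add(T, -3)) = Add(3, Add(-3, T)) = T)
Function('C')(v) = Add(-3, Pow(v, 2)) (Function('C')(v) = Add(Pow(v, 2), -3) = Add(-3, Pow(v, 2)))
z = 24 (z = Add(Add(-3, Pow(-2, 2)), 23) = Add(Add(-3, 4), 23) = Add(1, 23) = 24)
Function('P')(y) = 0
F = 26313 (F = Add(8313, 18000) = 26313)
Add(Function('P')(z), Mul(-1, F)) = Add(0, Mul(-1, 26313)) = Add(0, -26313) = -26313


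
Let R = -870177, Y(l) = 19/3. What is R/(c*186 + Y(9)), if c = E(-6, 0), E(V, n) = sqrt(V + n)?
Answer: -7085727/266935 + 208096614*I*sqrt(6)/266935 ≈ -26.545 + 1909.6*I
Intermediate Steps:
Y(l) = 19/3 (Y(l) = 19*(1/3) = 19/3)
c = I*sqrt(6) (c = sqrt(-6 + 0) = sqrt(-6) = I*sqrt(6) ≈ 2.4495*I)
R/(c*186 + Y(9)) = -870177/((I*sqrt(6))*186 + 19/3) = -870177/(186*I*sqrt(6) + 19/3) = -870177/(19/3 + 186*I*sqrt(6))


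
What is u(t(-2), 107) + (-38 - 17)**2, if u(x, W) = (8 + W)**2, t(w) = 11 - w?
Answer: 16250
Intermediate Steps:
u(t(-2), 107) + (-38 - 17)**2 = (8 + 107)**2 + (-38 - 17)**2 = 115**2 + (-55)**2 = 13225 + 3025 = 16250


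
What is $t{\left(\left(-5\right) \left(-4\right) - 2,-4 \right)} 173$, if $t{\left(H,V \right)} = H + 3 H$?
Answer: $12456$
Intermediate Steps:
$t{\left(H,V \right)} = 4 H$
$t{\left(\left(-5\right) \left(-4\right) - 2,-4 \right)} 173 = 4 \left(\left(-5\right) \left(-4\right) - 2\right) 173 = 4 \left(20 - 2\right) 173 = 4 \cdot 18 \cdot 173 = 72 \cdot 173 = 12456$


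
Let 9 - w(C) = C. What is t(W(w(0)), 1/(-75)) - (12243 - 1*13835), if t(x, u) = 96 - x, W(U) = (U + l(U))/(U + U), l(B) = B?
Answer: 1687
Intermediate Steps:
w(C) = 9 - C
W(U) = 1 (W(U) = (U + U)/(U + U) = (2*U)/((2*U)) = (2*U)*(1/(2*U)) = 1)
t(W(w(0)), 1/(-75)) - (12243 - 1*13835) = (96 - 1*1) - (12243 - 1*13835) = (96 - 1) - (12243 - 13835) = 95 - 1*(-1592) = 95 + 1592 = 1687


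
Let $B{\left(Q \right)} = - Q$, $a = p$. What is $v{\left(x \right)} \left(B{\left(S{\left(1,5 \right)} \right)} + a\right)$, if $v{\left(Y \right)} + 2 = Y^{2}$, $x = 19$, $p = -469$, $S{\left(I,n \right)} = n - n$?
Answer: $-168371$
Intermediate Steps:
$S{\left(I,n \right)} = 0$
$a = -469$
$v{\left(Y \right)} = -2 + Y^{2}$
$v{\left(x \right)} \left(B{\left(S{\left(1,5 \right)} \right)} + a\right) = \left(-2 + 19^{2}\right) \left(\left(-1\right) 0 - 469\right) = \left(-2 + 361\right) \left(0 - 469\right) = 359 \left(-469\right) = -168371$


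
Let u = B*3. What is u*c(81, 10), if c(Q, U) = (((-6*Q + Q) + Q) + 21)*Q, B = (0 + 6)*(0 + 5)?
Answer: -2208870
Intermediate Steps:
B = 30 (B = 6*5 = 30)
c(Q, U) = Q*(21 - 4*Q) (c(Q, U) = ((-5*Q + Q) + 21)*Q = (-4*Q + 21)*Q = (21 - 4*Q)*Q = Q*(21 - 4*Q))
u = 90 (u = 30*3 = 90)
u*c(81, 10) = 90*(81*(21 - 4*81)) = 90*(81*(21 - 324)) = 90*(81*(-303)) = 90*(-24543) = -2208870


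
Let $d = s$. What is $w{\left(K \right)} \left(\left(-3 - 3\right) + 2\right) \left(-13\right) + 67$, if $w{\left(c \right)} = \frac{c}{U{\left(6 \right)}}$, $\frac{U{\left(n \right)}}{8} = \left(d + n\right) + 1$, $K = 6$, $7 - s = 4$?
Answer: $\frac{709}{10} \approx 70.9$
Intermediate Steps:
$s = 3$ ($s = 7 - 4 = 3$)
$d = 3$
$U{\left(n \right)} = 32 + 8 n$ ($U{\left(n \right)} = 8 \left(\left(3 + n\right) + 1\right) = 8 \left(4 + n\right) = 32 + 8 n$)
$w{\left(c \right)} = \frac{c}{80}$ ($w{\left(c \right)} = \frac{c}{32 + 8 \cdot 6} = \frac{c}{32 + 48} = \frac{c}{80}$)
$w{\left(K \right)} \left(\left(-3 - 3\right) + 2\right) \left(-13\right) + 67 = \frac{1}{80} \cdot 6 \left(\left(-3 - 3\right) + 2\right) \left(-13\right) + 67 = \frac{3 \left(-6 + 2\right) \left(-13\right)}{40} + 67 = \frac{3 \left(\left(-4\right) \left(-13\right)\right)}{40} + 67 = \frac{3}{40} \cdot 52 + 67 = \frac{39}{10} + 67 = \frac{709}{10}$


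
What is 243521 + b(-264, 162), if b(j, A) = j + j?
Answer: 242993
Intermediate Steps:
b(j, A) = 2*j
243521 + b(-264, 162) = 243521 + 2*(-264) = 243521 - 528 = 242993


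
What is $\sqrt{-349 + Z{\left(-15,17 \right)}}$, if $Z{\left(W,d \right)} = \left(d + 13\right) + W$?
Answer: $i \sqrt{334} \approx 18.276 i$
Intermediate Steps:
$Z{\left(W,d \right)} = 13 + W + d$ ($Z{\left(W,d \right)} = \left(13 + d\right) + W = 13 + W + d$)
$\sqrt{-349 + Z{\left(-15,17 \right)}} = \sqrt{-349 + \left(13 - 15 + 17\right)} = \sqrt{-349 + 15} = \sqrt{-334} = i \sqrt{334}$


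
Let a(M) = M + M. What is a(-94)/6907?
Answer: -188/6907 ≈ -0.027219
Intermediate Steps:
a(M) = 2*M
a(-94)/6907 = (2*(-94))/6907 = -188*1/6907 = -188/6907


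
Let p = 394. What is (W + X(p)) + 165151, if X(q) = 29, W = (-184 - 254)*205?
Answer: 75390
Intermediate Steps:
W = -89790 (W = -438*205 = -89790)
(W + X(p)) + 165151 = (-89790 + 29) + 165151 = -89761 + 165151 = 75390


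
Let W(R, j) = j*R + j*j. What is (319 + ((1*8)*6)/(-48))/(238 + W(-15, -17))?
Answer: 159/391 ≈ 0.40665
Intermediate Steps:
W(R, j) = j² + R*j (W(R, j) = R*j + j² = j² + R*j)
(319 + ((1*8)*6)/(-48))/(238 + W(-15, -17)) = (319 + ((1*8)*6)/(-48))/(238 - 17*(-15 - 17)) = (319 + (8*6)*(-1/48))/(238 - 17*(-32)) = (319 + 48*(-1/48))/(238 + 544) = (319 - 1)/782 = 318*(1/782) = 159/391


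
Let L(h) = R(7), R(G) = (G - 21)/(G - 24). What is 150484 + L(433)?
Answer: 2558242/17 ≈ 1.5048e+5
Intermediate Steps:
R(G) = (-21 + G)/(-24 + G)
L(h) = 14/17 (L(h) = (-21 + 7)/(-24 + 7) = -14/(-17) = -1/17*(-14) = 14/17)
150484 + L(433) = 150484 + 14/17 = 2558242/17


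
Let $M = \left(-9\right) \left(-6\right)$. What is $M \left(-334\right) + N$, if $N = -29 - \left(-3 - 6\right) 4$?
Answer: $-18029$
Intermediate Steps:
$M = 54$
$N = 7$ ($N = -29 - \left(-9\right) 4 = -29 - -36 = -29 + 36 = 7$)
$M \left(-334\right) + N = 54 \left(-334\right) + 7 = -18036 + 7 = -18029$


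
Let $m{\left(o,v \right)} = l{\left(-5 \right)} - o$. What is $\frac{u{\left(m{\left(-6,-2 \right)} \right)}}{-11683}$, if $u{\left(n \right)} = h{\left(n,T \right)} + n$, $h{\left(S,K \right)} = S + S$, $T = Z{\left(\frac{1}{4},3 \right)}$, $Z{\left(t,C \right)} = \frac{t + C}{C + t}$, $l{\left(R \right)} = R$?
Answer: $- \frac{3}{11683} \approx -0.00025678$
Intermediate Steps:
$Z{\left(t,C \right)} = 1$ ($Z{\left(t,C \right)} = \frac{C + t}{C + t} = 1$)
$m{\left(o,v \right)} = -5 - o$
$T = 1$
$h{\left(S,K \right)} = 2 S$
$u{\left(n \right)} = 3 n$ ($u{\left(n \right)} = 2 n + n = 3 n$)
$\frac{u{\left(m{\left(-6,-2 \right)} \right)}}{-11683} = \frac{3 \left(-5 - -6\right)}{-11683} = 3 \left(-5 + 6\right) \left(- \frac{1}{11683}\right) = 3 \cdot 1 \left(- \frac{1}{11683}\right) = 3 \left(- \frac{1}{11683}\right) = - \frac{3}{11683}$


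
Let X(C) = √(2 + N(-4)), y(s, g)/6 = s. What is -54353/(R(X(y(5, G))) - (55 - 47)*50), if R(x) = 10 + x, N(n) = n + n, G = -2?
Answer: 3532945/25351 + 54353*I*√6/152106 ≈ 139.36 + 0.87529*I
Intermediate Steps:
y(s, g) = 6*s
N(n) = 2*n
X(C) = I*√6 (X(C) = √(2 + 2*(-4)) = √(2 - 8) = √(-6) = I*√6)
-54353/(R(X(y(5, G))) - (55 - 47)*50) = -54353/((10 + I*√6) - (55 - 47)*50) = -54353/((10 + I*√6) - 8*50) = -54353/((10 + I*√6) - 1*400) = -54353/((10 + I*√6) - 400) = -54353/(-390 + I*√6)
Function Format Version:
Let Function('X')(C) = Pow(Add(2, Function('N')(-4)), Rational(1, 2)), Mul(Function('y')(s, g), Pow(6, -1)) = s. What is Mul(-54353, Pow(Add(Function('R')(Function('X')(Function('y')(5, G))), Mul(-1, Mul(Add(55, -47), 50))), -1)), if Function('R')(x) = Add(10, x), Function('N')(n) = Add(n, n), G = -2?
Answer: Add(Rational(3532945, 25351), Mul(Rational(54353, 152106), I, Pow(6, Rational(1, 2)))) ≈ Add(139.36, Mul(0.87529, I))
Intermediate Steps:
Function('y')(s, g) = Mul(6, s)
Function('N')(n) = Mul(2, n)
Function('X')(C) = Mul(I, Pow(6, Rational(1, 2))) (Function('X')(C) = Pow(Add(2, Mul(2, -4)), Rational(1, 2)) = Pow(Add(2, -8), Rational(1, 2)) = Pow(-6, Rational(1, 2)) = Mul(I, Pow(6, Rational(1, 2))))
Mul(-54353, Pow(Add(Function('R')(Function('X')(Function('y')(5, G))), Mul(-1, Mul(Add(55, -47), 50))), -1)) = Mul(-54353, Pow(Add(Add(10, Mul(I, Pow(6, Rational(1, 2)))), Mul(-1, Mul(Add(55, -47), 50))), -1)) = Mul(-54353, Pow(Add(Add(10, Mul(I, Pow(6, Rational(1, 2)))), Mul(-1, Mul(8, 50))), -1)) = Mul(-54353, Pow(Add(Add(10, Mul(I, Pow(6, Rational(1, 2)))), Mul(-1, 400)), -1)) = Mul(-54353, Pow(Add(Add(10, Mul(I, Pow(6, Rational(1, 2)))), -400), -1)) = Mul(-54353, Pow(Add(-390, Mul(I, Pow(6, Rational(1, 2)))), -1))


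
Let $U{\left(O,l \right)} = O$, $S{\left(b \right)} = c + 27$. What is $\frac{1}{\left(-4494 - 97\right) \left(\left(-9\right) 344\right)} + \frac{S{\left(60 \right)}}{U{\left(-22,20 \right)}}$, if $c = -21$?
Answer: $- \frac{42641197}{156351096} \approx -0.27273$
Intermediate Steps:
$S{\left(b \right)} = 6$ ($S{\left(b \right)} = -21 + 27 = 6$)
$\frac{1}{\left(-4494 - 97\right) \left(\left(-9\right) 344\right)} + \frac{S{\left(60 \right)}}{U{\left(-22,20 \right)}} = \frac{1}{\left(-4494 - 97\right) \left(\left(-9\right) 344\right)} + \frac{6}{-22} = \frac{1}{\left(-4591\right) \left(-3096\right)} + 6 \left(- \frac{1}{22}\right) = \left(- \frac{1}{4591}\right) \left(- \frac{1}{3096}\right) - \frac{3}{11} = \frac{1}{14213736} - \frac{3}{11} = - \frac{42641197}{156351096}$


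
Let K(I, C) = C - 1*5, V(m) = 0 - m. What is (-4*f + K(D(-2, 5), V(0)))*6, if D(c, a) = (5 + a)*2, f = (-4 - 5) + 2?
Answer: 138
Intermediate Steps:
V(m) = -m
f = -7 (f = -9 + 2 = -7)
D(c, a) = 10 + 2*a
K(I, C) = -5 + C (K(I, C) = C - 5 = -5 + C)
(-4*f + K(D(-2, 5), V(0)))*6 = (-4*(-7) + (-5 - 1*0))*6 = (28 + (-5 + 0))*6 = (28 - 5)*6 = 23*6 = 138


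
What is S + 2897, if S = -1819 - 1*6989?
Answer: -5911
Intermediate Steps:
S = -8808 (S = -1819 - 6989 = -8808)
S + 2897 = -8808 + 2897 = -5911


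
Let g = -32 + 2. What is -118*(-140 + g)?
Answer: 20060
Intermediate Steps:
g = -30
-118*(-140 + g) = -118*(-140 - 30) = -118*(-170) = 20060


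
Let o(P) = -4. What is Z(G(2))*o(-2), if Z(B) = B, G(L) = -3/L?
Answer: 6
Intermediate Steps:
Z(G(2))*o(-2) = -3/2*(-4) = 6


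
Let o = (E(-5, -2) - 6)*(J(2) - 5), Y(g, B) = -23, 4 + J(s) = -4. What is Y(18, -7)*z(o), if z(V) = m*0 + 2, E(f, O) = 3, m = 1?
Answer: -46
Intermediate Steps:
J(s) = -8 (J(s) = -4 - 4 = -8)
o = 39 (o = (3 - 6)*(-8 - 5) = -3*(-13) = 39)
z(V) = 2 (z(V) = 1*0 + 2 = 0 + 2 = 2)
Y(18, -7)*z(o) = -23*2 = -46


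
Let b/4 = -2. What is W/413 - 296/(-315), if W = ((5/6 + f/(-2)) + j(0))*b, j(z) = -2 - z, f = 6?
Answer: 18964/18585 ≈ 1.0204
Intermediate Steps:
b = -8 (b = 4*(-2) = -8)
W = 100/3 (W = ((5/6 + 6/(-2)) + (-2 - 1*0))*(-8) = ((5*(1/6) + 6*(-1/2)) + (-2 + 0))*(-8) = ((5/6 - 3) - 2)*(-8) = (-13/6 - 2)*(-8) = -25/6*(-8) = 100/3 ≈ 33.333)
W/413 - 296/(-315) = (100/3)/413 - 296/(-315) = (100/3)*(1/413) - 296*(-1/315) = 100/1239 + 296/315 = 18964/18585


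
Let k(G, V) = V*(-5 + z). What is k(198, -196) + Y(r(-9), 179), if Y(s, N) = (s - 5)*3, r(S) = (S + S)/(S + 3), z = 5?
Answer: -6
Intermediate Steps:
r(S) = 2*S/(3 + S) (r(S) = (2*S)/(3 + S) = 2*S/(3 + S))
Y(s, N) = -15 + 3*s (Y(s, N) = (-5 + s)*3 = -15 + 3*s)
k(G, V) = 0 (k(G, V) = V*(-5 + 5) = V*0 = 0)
k(198, -196) + Y(r(-9), 179) = 0 + (-15 + 3*(2*(-9)/(3 - 9))) = 0 + (-15 + 3*(2*(-9)/(-6))) = 0 + (-15 + 3*(2*(-9)*(-⅙))) = 0 + (-15 + 3*3) = 0 + (-15 + 9) = 0 - 6 = -6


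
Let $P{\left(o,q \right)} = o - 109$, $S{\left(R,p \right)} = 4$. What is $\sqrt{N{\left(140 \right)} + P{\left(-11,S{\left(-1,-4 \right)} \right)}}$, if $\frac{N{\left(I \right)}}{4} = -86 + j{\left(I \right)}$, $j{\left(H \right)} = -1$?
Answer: $6 i \sqrt{13} \approx 21.633 i$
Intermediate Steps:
$P{\left(o,q \right)} = -109 + o$
$N{\left(I \right)} = -348$ ($N{\left(I \right)} = 4 \left(-86 - 1\right) = 4 \left(-87\right) = -348$)
$\sqrt{N{\left(140 \right)} + P{\left(-11,S{\left(-1,-4 \right)} \right)}} = \sqrt{-348 - 120} = \sqrt{-468} = 6 i \sqrt{13}$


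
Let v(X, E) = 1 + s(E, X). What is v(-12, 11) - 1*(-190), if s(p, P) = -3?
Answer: 188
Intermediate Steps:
v(X, E) = -2 (v(X, E) = 1 - 3 = -2)
v(-12, 11) - 1*(-190) = -2 - 1*(-190) = -2 + 190 = 188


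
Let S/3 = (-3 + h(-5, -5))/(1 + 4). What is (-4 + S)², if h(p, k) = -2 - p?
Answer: 16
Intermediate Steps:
S = 0 (S = 3*((-3 + (-2 - 1*(-5)))/(1 + 4)) = 3*((-3 + (-2 + 5))/5) = 3*((-3 + 3)*(⅕)) = 3*(0*(⅕)) = 3*0 = 0)
(-4 + S)² = (-4 + 0)² = (-4)² = 16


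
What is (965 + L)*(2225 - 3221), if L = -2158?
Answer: 1188228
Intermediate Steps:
(965 + L)*(2225 - 3221) = (965 - 2158)*(2225 - 3221) = -1193*(-996) = 1188228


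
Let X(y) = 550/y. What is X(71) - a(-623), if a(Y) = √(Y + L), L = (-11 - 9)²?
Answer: 550/71 - I*√223 ≈ 7.7465 - 14.933*I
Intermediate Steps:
L = 400 (L = (-20)² = 400)
a(Y) = √(400 + Y) (a(Y) = √(Y + 400) = √(400 + Y))
X(71) - a(-623) = 550/71 - √(400 - 623) = 550*(1/71) - √(-223) = 550/71 - I*√223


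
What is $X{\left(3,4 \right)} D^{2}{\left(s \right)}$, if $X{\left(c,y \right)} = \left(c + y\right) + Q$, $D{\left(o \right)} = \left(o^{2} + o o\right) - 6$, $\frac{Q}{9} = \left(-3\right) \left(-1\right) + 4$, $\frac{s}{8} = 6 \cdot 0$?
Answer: $2520$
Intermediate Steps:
$s = 0$ ($s = 8 \cdot 6 \cdot 0 = 8 \cdot 0 = 0$)
$Q = 63$ ($Q = 9 \left(\left(-3\right) \left(-1\right) + 4\right) = 9 \left(3 + 4\right) = 9 \cdot 7 = 63$)
$D{\left(o \right)} = -6 + 2 o^{2}$ ($D{\left(o \right)} = \left(o^{2} + o^{2}\right) - 6 = 2 o^{2} - 6 = -6 + 2 o^{2}$)
$X{\left(c,y \right)} = 63 + c + y$ ($X{\left(c,y \right)} = \left(c + y\right) + 63 = 63 + c + y$)
$X{\left(3,4 \right)} D^{2}{\left(s \right)} = \left(63 + 3 + 4\right) \left(-6 + 2 \cdot 0^{2}\right)^{2} = 70 \left(-6 + 2 \cdot 0\right)^{2} = 70 \left(-6 + 0\right)^{2} = 70 \left(-6\right)^{2} = 70 \cdot 36 = 2520$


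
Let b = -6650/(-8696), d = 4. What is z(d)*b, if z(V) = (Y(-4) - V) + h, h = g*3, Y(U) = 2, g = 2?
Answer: 3325/1087 ≈ 3.0589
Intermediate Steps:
h = 6 (h = 2*3 = 6)
z(V) = 8 - V (z(V) = (2 - V) + 6 = 8 - V)
b = 3325/4348 (b = -6650*(-1/8696) = 3325/4348 ≈ 0.76472)
z(d)*b = (8 - 1*4)*(3325/4348) = (8 - 4)*(3325/4348) = 4*(3325/4348) = 3325/1087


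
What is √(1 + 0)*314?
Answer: 314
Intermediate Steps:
√(1 + 0)*314 = √1*314 = 1*314 = 314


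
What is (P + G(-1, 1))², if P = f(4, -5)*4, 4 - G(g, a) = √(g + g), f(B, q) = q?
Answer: (16 + I*√2)² ≈ 254.0 + 45.255*I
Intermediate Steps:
G(g, a) = 4 - √2*√g (G(g, a) = 4 - √(g + g) = 4 - √(2*g) = 4 - √2*√g)
P = -20 (P = -5*4 = -20)
(P + G(-1, 1))² = (-20 + (4 - √2*√(-1)))² = (-20 + (4 - √2*I))² = (-20 + (4 - I*√2))² = (-16 - I*√2)²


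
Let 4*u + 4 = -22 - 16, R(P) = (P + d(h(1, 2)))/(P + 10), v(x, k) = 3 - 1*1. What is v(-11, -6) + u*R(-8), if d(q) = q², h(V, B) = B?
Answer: 23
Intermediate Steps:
v(x, k) = 2 (v(x, k) = 3 - 1 = 2)
R(P) = (4 + P)/(10 + P) (R(P) = (P + 2²)/(P + 10) = (P + 4)/(10 + P) = (4 + P)/(10 + P))
u = -21/2 (u = -1 + (-22 - 16)/4 = -1 + (¼)*(-38) = -1 - 19/2 = -21/2 ≈ -10.500)
v(-11, -6) + u*R(-8) = 2 - 21*(4 - 8)/(2*(10 - 8)) = 2 - 21*(-4)/(2*2) = 2 - 21*(-4)/4 = 2 - 21/2*(-2) = 2 + 21 = 23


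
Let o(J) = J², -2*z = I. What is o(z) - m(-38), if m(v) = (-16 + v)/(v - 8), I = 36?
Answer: 7425/23 ≈ 322.83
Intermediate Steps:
z = -18 (z = -½*36 = -18)
m(v) = (-16 + v)/(-8 + v)
o(z) - m(-38) = (-18)² - (-16 - 38)/(-8 - 38) = 324 - (-54)/(-46) = 324 - (-1)*(-54)/46 = 324 - 1*27/23 = 324 - 27/23 = 7425/23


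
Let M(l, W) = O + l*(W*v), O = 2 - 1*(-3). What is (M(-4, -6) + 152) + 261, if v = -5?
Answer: 298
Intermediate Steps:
O = 5 (O = 2 + 3 = 5)
M(l, W) = 5 - 5*W*l (M(l, W) = 5 + l*(W*(-5)) = 5 + l*(-5*W) = 5 - 5*W*l)
(M(-4, -6) + 152) + 261 = ((5 - 5*(-6)*(-4)) + 152) + 261 = ((5 - 120) + 152) + 261 = (-115 + 152) + 261 = 37 + 261 = 298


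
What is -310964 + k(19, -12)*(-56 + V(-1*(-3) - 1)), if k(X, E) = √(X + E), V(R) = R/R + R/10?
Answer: -310964 - 274*√7/5 ≈ -3.1111e+5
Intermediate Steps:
V(R) = 1 + R/10 (V(R) = 1 + R*(⅒) = 1 + R/10)
k(X, E) = √(E + X)
-310964 + k(19, -12)*(-56 + V(-1*(-3) - 1)) = -310964 + √(-12 + 19)*(-56 + (1 + (-1*(-3) - 1)/10)) = -310964 + √7*(-56 + (1 + (3 - 1)/10)) = -310964 + √7*(-56 + (1 + (⅒)*2)) = -310964 + √7*(-56 + (1 + ⅕)) = -310964 + √7*(-56 + 6/5) = -310964 + √7*(-274/5) = -310964 - 274*√7/5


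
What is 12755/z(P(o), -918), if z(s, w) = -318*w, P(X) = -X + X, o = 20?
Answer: 12755/291924 ≈ 0.043693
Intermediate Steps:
P(X) = 0
12755/z(P(o), -918) = 12755/((-318*(-918))) = 12755/291924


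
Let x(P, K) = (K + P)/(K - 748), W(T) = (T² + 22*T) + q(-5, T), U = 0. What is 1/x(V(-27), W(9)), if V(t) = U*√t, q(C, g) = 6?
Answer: -463/285 ≈ -1.6246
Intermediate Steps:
V(t) = 0 (V(t) = 0*√t = 0)
W(T) = 6 + T² + 22*T (W(T) = (T² + 22*T) + 6 = 6 + T² + 22*T)
x(P, K) = (K + P)/(-748 + K)
1/x(V(-27), W(9)) = 1/(((6 + 9² + 22*9) + 0)/(-748 + (6 + 9² + 22*9))) = 1/(((6 + 81 + 198) + 0)/(-748 + (6 + 81 + 198))) = 1/((285 + 0)/(-748 + 285)) = 1/(285/(-463)) = 1/(-1/463*285) = 1/(-285/463) = -463/285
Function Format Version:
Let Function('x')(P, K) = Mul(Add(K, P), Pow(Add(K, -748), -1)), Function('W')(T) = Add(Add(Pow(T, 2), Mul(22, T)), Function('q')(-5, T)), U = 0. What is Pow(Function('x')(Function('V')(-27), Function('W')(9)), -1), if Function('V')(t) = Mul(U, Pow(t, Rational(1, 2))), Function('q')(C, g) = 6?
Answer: Rational(-463, 285) ≈ -1.6246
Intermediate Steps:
Function('V')(t) = 0 (Function('V')(t) = Mul(0, Pow(t, Rational(1, 2))) = 0)
Function('W')(T) = Add(6, Pow(T, 2), Mul(22, T)) (Function('W')(T) = Add(Add(Pow(T, 2), Mul(22, T)), 6) = Add(6, Pow(T, 2), Mul(22, T)))
Function('x')(P, K) = Mul(Pow(Add(-748, K), -1), Add(K, P)) (Function('x')(P, K) = Mul(Add(K, P), Pow(Add(-748, K), -1)) = Mul(Pow(Add(-748, K), -1), Add(K, P)))
Pow(Function('x')(Function('V')(-27), Function('W')(9)), -1) = Pow(Mul(Pow(Add(-748, Add(6, Pow(9, 2), Mul(22, 9))), -1), Add(Add(6, Pow(9, 2), Mul(22, 9)), 0)), -1) = Pow(Mul(Pow(Add(-748, Add(6, 81, 198)), -1), Add(Add(6, 81, 198), 0)), -1) = Pow(Mul(Pow(Add(-748, 285), -1), Add(285, 0)), -1) = Pow(Mul(Pow(-463, -1), 285), -1) = Pow(Mul(Rational(-1, 463), 285), -1) = Pow(Rational(-285, 463), -1) = Rational(-463, 285)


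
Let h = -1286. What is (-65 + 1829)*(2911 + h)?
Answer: 2866500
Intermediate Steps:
(-65 + 1829)*(2911 + h) = (-65 + 1829)*(2911 - 1286) = 1764*1625 = 2866500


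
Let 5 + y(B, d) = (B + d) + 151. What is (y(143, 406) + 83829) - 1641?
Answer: 82883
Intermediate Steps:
y(B, d) = 146 + B + d (y(B, d) = -5 + ((B + d) + 151) = -5 + (151 + B + d) = 146 + B + d)
(y(143, 406) + 83829) - 1641 = ((146 + 143 + 406) + 83829) - 1641 = (695 + 83829) - 1641 = 84524 - 1641 = 82883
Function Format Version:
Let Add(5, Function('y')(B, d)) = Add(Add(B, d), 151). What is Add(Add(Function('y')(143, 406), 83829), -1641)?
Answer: 82883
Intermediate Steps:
Function('y')(B, d) = Add(146, B, d) (Function('y')(B, d) = Add(-5, Add(Add(B, d), 151)) = Add(-5, Add(151, B, d)) = Add(146, B, d))
Add(Add(Function('y')(143, 406), 83829), -1641) = Add(Add(Add(146, 143, 406), 83829), -1641) = Add(Add(695, 83829), -1641) = Add(84524, -1641) = 82883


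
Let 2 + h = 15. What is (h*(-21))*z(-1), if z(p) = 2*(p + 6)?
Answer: -2730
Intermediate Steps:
h = 13 (h = -2 + 15 = 13)
z(p) = 12 + 2*p (z(p) = 2*(6 + p) = 12 + 2*p)
(h*(-21))*z(-1) = (13*(-21))*(12 + 2*(-1)) = -273*(12 - 2) = -273*10 = -2730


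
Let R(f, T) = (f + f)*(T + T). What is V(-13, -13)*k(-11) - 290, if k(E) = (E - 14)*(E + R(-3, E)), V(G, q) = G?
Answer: 39035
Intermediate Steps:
R(f, T) = 4*T*f (R(f, T) = (2*f)*(2*T) = 4*T*f)
k(E) = -11*E*(-14 + E) (k(E) = (E - 14)*(E + 4*E*(-3)) = (-14 + E)*(E - 12*E) = (-14 + E)*(-11*E) = -11*E*(-14 + E))
V(-13, -13)*k(-11) - 290 = -143*(-11)*(14 - 1*(-11)) - 290 = -143*(-11)*(14 + 11) - 290 = -143*(-11)*25 - 290 = -13*(-3025) - 290 = 39325 - 290 = 39035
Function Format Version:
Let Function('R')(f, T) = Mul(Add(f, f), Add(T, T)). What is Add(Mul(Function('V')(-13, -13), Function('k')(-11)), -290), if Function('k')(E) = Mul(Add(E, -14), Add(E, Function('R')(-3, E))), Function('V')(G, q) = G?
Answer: 39035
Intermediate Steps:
Function('R')(f, T) = Mul(4, T, f) (Function('R')(f, T) = Mul(Mul(2, f), Mul(2, T)) = Mul(4, T, f))
Function('k')(E) = Mul(-11, E, Add(-14, E)) (Function('k')(E) = Mul(Add(E, -14), Add(E, Mul(4, E, -3))) = Mul(Add(-14, E), Add(E, Mul(-12, E))) = Mul(Add(-14, E), Mul(-11, E)) = Mul(-11, E, Add(-14, E)))
Add(Mul(Function('V')(-13, -13), Function('k')(-11)), -290) = Add(Mul(-13, Mul(11, -11, Add(14, Mul(-1, -11)))), -290) = Add(Mul(-13, Mul(11, -11, Add(14, 11))), -290) = Add(Mul(-13, Mul(11, -11, 25)), -290) = Add(Mul(-13, -3025), -290) = Add(39325, -290) = 39035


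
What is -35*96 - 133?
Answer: -3493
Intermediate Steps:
-35*96 - 133 = -3360 - 133 = -3493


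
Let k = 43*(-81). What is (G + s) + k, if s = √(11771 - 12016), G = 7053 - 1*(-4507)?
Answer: 8077 + 7*I*√5 ≈ 8077.0 + 15.652*I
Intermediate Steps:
G = 11560 (G = 7053 + 4507 = 11560)
k = -3483
s = 7*I*√5 (s = √(-245) = 7*I*√5 ≈ 15.652*I)
(G + s) + k = (11560 + 7*I*√5) - 3483 = 8077 + 7*I*√5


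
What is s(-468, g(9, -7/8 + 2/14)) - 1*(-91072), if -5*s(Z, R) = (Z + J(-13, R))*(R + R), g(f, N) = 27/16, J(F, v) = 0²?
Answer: 913879/10 ≈ 91388.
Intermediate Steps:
J(F, v) = 0
g(f, N) = 27/16 (g(f, N) = 27*(1/16) = 27/16)
s(Z, R) = -2*R*Z/5 (s(Z, R) = -(Z + 0)*(R + R)/5 = -Z*2*R/5 = -2*R*Z/5)
s(-468, g(9, -7/8 + 2/14)) - 1*(-91072) = -⅖*27/16*(-468) - 1*(-91072) = 3159/10 + 91072 = 913879/10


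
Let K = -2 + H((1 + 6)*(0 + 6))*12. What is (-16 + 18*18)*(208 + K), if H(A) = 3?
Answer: 74536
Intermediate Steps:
K = 34 (K = -2 + 3*12 = -2 + 36 = 34)
(-16 + 18*18)*(208 + K) = (-16 + 18*18)*(208 + 34) = (-16 + 324)*242 = 308*242 = 74536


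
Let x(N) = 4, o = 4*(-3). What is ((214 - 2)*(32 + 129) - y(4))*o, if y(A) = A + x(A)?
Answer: -409488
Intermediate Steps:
o = -12
y(A) = 4 + A (y(A) = A + 4 = 4 + A)
((214 - 2)*(32 + 129) - y(4))*o = ((214 - 2)*(32 + 129) - (4 + 4))*(-12) = (212*161 - 1*8)*(-12) = (34132 - 8)*(-12) = 34124*(-12) = -409488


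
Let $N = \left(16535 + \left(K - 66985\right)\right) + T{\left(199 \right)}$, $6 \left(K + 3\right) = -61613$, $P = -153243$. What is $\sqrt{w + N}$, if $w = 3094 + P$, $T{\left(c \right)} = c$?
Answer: $\frac{i \sqrt{7584186}}{6} \approx 458.99 i$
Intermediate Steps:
$K = - \frac{61631}{6}$ ($K = -3 + \frac{1}{6} \left(-61613\right) = -3 - \frac{61613}{6} = - \frac{61631}{6} \approx -10272.0$)
$N = - \frac{363137}{6}$ ($N = \left(16535 - \frac{463541}{6}\right) + 199 = - \frac{364331}{6} + 199 = - \frac{363137}{6} \approx -60523.0$)
$w = -150149$ ($w = 3094 - 153243 = -150149$)
$\sqrt{w + N} = \sqrt{-150149 - \frac{363137}{6}} = \sqrt{- \frac{1264031}{6}} = \frac{i \sqrt{7584186}}{6}$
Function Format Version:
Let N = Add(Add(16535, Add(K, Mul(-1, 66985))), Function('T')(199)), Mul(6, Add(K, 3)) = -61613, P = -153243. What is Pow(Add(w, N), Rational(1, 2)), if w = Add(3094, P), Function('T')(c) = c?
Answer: Mul(Rational(1, 6), I, Pow(7584186, Rational(1, 2))) ≈ Mul(458.99, I)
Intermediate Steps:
K = Rational(-61631, 6) (K = Add(-3, Mul(Rational(1, 6), -61613)) = Add(-3, Rational(-61613, 6)) = Rational(-61631, 6) ≈ -10272.)
N = Rational(-363137, 6) (N = Add(Add(16535, Add(Rational(-61631, 6), Mul(-1, 66985))), 199) = Add(Add(16535, Add(Rational(-61631, 6), -66985)), 199) = Add(Add(16535, Rational(-463541, 6)), 199) = Add(Rational(-364331, 6), 199) = Rational(-363137, 6) ≈ -60523.)
w = -150149 (w = Add(3094, -153243) = -150149)
Pow(Add(w, N), Rational(1, 2)) = Pow(Add(-150149, Rational(-363137, 6)), Rational(1, 2)) = Pow(Rational(-1264031, 6), Rational(1, 2)) = Mul(Rational(1, 6), I, Pow(7584186, Rational(1, 2)))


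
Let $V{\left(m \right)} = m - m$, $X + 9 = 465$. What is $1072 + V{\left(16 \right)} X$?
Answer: $1072$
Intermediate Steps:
$X = 456$ ($X = -9 + 465 = 456$)
$V{\left(m \right)} = 0$
$1072 + V{\left(16 \right)} X = 1072 + 0 \cdot 456 = 1072 + 0 = 1072$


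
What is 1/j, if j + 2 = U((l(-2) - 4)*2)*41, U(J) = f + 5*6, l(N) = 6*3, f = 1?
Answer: 1/1269 ≈ 0.00078802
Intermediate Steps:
l(N) = 18
U(J) = 31 (U(J) = 1 + 5*6 = 1 + 30 = 31)
j = 1269 (j = -2 + 31*41 = -2 + 1271 = 1269)
1/j = 1/1269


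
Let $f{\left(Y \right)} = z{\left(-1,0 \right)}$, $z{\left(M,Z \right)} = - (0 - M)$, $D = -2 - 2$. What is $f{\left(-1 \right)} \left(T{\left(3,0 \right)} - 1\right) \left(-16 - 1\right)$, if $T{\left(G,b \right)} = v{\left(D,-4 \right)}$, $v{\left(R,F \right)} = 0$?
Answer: $-17$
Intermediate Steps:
$D = -4$
$T{\left(G,b \right)} = 0$
$z{\left(M,Z \right)} = M$ ($z{\left(M,Z \right)} = - \left(-1\right) M = M$)
$f{\left(Y \right)} = -1$
$f{\left(-1 \right)} \left(T{\left(3,0 \right)} - 1\right) \left(-16 - 1\right) = - \left(0 - 1\right) \left(-16 - 1\right) = - \left(-1\right) \left(-17\right) = \left(-1\right) 17 = -17$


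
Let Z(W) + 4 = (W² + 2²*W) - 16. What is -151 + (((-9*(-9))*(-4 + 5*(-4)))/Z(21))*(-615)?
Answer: 223861/101 ≈ 2216.4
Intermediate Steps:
Z(W) = -20 + W² + 4*W (Z(W) = -4 + ((W² + 2²*W) - 16) = -4 + ((W² + 4*W) - 16) = -4 + (-16 + W² + 4*W) = -20 + W² + 4*W)
-151 + (((-9*(-9))*(-4 + 5*(-4)))/Z(21))*(-615) = -151 + (((-9*(-9))*(-4 + 5*(-4)))/(-20 + 21² + 4*21))*(-615) = -151 + ((81*(-4 - 20))/(-20 + 441 + 84))*(-615) = -151 + ((81*(-24))/505)*(-615) = -151 - 1944*1/505*(-615) = -151 - 1944/505*(-615) = -151 + 239112/101 = 223861/101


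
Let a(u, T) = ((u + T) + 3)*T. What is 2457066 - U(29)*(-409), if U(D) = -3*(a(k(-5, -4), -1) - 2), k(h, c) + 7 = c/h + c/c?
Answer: 12277968/5 ≈ 2.4556e+6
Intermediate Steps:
k(h, c) = -6 + c/h (k(h, c) = -7 + (c/h + c/c) = -7 + (c/h + 1) = -7 + (1 + c/h) = -6 + c/h)
a(u, T) = T*(3 + T + u) (a(u, T) = ((T + u) + 3)*T = (3 + T + u)*T = T*(3 + T + u))
U(D) = -18/5 (U(D) = -3*(-(3 - 1 + (-6 - 4/(-5))) - 2) = -3*(-(3 - 1 + (-6 - 4*(-1/5))) - 2) = -3*(-(3 - 1 + (-6 + 4/5)) - 2) = -3*(-(3 - 1 - 26/5) - 2) = -3*(-1*(-16/5) - 2) = -3*(16/5 - 2) = -3*6/5 = -18/5)
2457066 - U(29)*(-409) = 2457066 - (-18)*(-409)/5 = 2457066 - 1*7362/5 = 2457066 - 7362/5 = 12277968/5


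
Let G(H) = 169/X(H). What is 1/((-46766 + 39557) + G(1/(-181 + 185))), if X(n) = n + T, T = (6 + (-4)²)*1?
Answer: -89/640925 ≈ -0.00013886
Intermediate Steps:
T = 22 (T = (6 + 16)*1 = 22*1 = 22)
X(n) = 22 + n (X(n) = n + 22 = 22 + n)
G(H) = 169/(22 + H)
1/((-46766 + 39557) + G(1/(-181 + 185))) = 1/((-46766 + 39557) + 169/(22 + 1/(-181 + 185))) = 1/(-7209 + 169/(22 + 1/4)) = 1/(-7209 + 169/(22 + ¼)) = 1/(-7209 + 169/(89/4)) = 1/(-7209 + 169*(4/89)) = 1/(-7209 + 676/89) = 1/(-640925/89) = -89/640925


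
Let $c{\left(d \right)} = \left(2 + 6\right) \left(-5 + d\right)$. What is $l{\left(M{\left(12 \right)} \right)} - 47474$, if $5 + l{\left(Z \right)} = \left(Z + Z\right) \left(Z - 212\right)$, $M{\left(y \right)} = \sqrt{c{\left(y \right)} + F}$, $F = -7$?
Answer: $-50349$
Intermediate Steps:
$c{\left(d \right)} = -40 + 8 d$ ($c{\left(d \right)} = 8 \left(-5 + d\right) = -40 + 8 d$)
$M{\left(y \right)} = \sqrt{-47 + 8 y}$ ($M{\left(y \right)} = \sqrt{\left(-40 + 8 y\right) - 7} = \sqrt{-47 + 8 y}$)
$l{\left(Z \right)} = -5 + 2 Z \left(-212 + Z\right)$ ($l{\left(Z \right)} = -5 + \left(Z + Z\right) \left(Z - 212\right) = -5 + 2 Z \left(-212 + Z\right)$)
$l{\left(M{\left(12 \right)} \right)} - 47474 = \left(-5 - 424 \sqrt{-47 + 8 \cdot 12} + 2 \left(\sqrt{-47 + 8 \cdot 12}\right)^{2}\right) - 47474 = \left(-5 - 424 \sqrt{-47 + 96} + 2 \left(\sqrt{-47 + 96}\right)^{2}\right) - 47474 = \left(-5 - 424 \sqrt{49} + 2 \left(\sqrt{49}\right)^{2}\right) - 47474 = \left(-5 - 2968 + 2 \cdot 7^{2}\right) - 47474 = \left(-5 - 2968 + 2 \cdot 49\right) - 47474 = \left(-5 - 2968 + 98\right) - 47474 = -2875 - 47474 = -50349$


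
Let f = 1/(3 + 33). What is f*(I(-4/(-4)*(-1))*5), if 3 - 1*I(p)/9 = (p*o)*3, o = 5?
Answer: 45/2 ≈ 22.500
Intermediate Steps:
I(p) = 27 - 135*p (I(p) = 27 - 9*p*5*3 = 27 - 9*5*p*3 = 27 - 135*p)
f = 1/36 ≈ 0.027778
f*(I(-4/(-4)*(-1))*5) = ((27 - 135*(-4/(-4))*(-1))*5)/36 = ((27 - 135*(-4*(-¼))*(-1))*5)/36 = ((27 - 135*(-1))*5)/36 = ((27 + 135)*5)/36 = (162*5)/36 = (1/36)*810 = 45/2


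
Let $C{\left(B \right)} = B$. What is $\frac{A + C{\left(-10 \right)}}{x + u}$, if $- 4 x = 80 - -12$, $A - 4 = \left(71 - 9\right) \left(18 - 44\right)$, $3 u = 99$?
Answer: $- \frac{809}{5} \approx -161.8$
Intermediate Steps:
$u = 33$ ($u = \frac{1}{3} \cdot 99 = 33$)
$A = -1608$ ($A = 4 + \left(71 - 9\right) \left(18 - 44\right) = 4 + 62 \left(-26\right) = 4 - 1612 = -1608$)
$x = -23$ ($x = - \frac{80 - -12}{4} = - \frac{80 + 12}{4} = \left(- \frac{1}{4}\right) 92 = -23$)
$\frac{A + C{\left(-10 \right)}}{x + u} = \frac{-1608 - 10}{-23 + 33} = - \frac{1618}{10} = \left(-1618\right) \frac{1}{10} = - \frac{809}{5}$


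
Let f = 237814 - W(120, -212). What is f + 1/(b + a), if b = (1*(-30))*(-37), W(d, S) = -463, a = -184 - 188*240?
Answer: 10530413737/44194 ≈ 2.3828e+5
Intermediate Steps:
a = -45304 (a = -184 - 45120 = -45304)
b = 1110 (b = -30*(-37) = 1110)
f = 238277 (f = 237814 - 1*(-463) = 237814 + 463 = 238277)
f + 1/(b + a) = 238277 + 1/(1110 - 45304) = 238277 + 1/(-44194) = 238277 - 1/44194 = 10530413737/44194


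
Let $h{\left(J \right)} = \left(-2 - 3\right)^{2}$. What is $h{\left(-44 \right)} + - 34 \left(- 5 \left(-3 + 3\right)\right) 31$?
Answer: $25$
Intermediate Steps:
$h{\left(J \right)} = 25$ ($h{\left(J \right)} = \left(-5\right)^{2} = 25$)
$h{\left(-44 \right)} + - 34 \left(- 5 \left(-3 + 3\right)\right) 31 = 25 + - 34 \left(- 5 \left(-3 + 3\right)\right) 31 = 25 + - 34 \left(\left(-5\right) 0\right) 31 = 25 + \left(-34\right) 0 \cdot 31 = 25 + 0 \cdot 31 = 25 + 0 = 25$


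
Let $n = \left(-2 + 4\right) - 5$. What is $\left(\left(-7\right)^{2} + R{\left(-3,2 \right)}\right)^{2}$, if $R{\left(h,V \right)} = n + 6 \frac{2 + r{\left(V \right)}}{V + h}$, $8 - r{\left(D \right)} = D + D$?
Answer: $100$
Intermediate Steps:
$r{\left(D \right)} = 8 - 2 D$ ($r{\left(D \right)} = 8 - \left(D + D\right) = 8 - 2 D$)
$n = -3$ ($n = 2 - 5 = -3$)
$R{\left(h,V \right)} = -3 + \frac{6 \left(10 - 2 V\right)}{V + h}$ ($R{\left(h,V \right)} = -3 + 6 \frac{2 - \left(-8 + 2 V\right)}{V + h} = -3 + 6 \frac{10 - 2 V}{V + h} = -3 + \frac{6 \left(10 - 2 V\right)}{V + h}$)
$\left(\left(-7\right)^{2} + R{\left(-3,2 \right)}\right)^{2} = \left(\left(-7\right)^{2} + \frac{3 \left(20 - -3 - 10\right)}{2 - 3}\right)^{2} = \left(49 + \frac{3 \left(20 + 3 - 10\right)}{-1}\right)^{2} = \left(49 + 3 \left(-1\right) 13\right)^{2} = \left(49 - 39\right)^{2} = 10^{2} = 100$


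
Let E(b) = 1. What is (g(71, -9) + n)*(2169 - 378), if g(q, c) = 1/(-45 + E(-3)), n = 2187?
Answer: 172342557/44 ≈ 3.9169e+6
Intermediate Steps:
g(q, c) = -1/44 (g(q, c) = 1/(-45 + 1) = 1/(-44) = -1/44)
(g(71, -9) + n)*(2169 - 378) = (-1/44 + 2187)*(2169 - 378) = (96227/44)*1791 = 172342557/44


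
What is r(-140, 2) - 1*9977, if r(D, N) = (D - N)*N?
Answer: -10261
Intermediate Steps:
r(D, N) = N*(D - N)
r(-140, 2) - 1*9977 = 2*(-140 - 1*2) - 1*9977 = 2*(-140 - 2) - 9977 = 2*(-142) - 9977 = -284 - 9977 = -10261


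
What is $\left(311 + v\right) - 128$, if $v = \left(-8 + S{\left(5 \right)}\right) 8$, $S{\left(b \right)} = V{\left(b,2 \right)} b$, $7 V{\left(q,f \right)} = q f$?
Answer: $\frac{1233}{7} \approx 176.14$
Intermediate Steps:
$V{\left(q,f \right)} = \frac{f q}{7}$ ($V{\left(q,f \right)} = \frac{q f}{7} = \frac{f q}{7}$)
$S{\left(b \right)} = \frac{2 b^{2}}{7}$ ($S{\left(b \right)} = \frac{1}{7} \cdot 2 b b = \frac{2 b}{7} b = \frac{2 b^{2}}{7}$)
$v = - \frac{48}{7}$ ($v = \left(-8 + \frac{2 \cdot 5^{2}}{7}\right) 8 = \left(-8 + \frac{2}{7} \cdot 25\right) 8 = \left(-8 + \frac{50}{7}\right) 8 = \left(- \frac{6}{7}\right) 8 = - \frac{48}{7} \approx -6.8571$)
$\left(311 + v\right) - 128 = \left(311 - \frac{48}{7}\right) - 128 = \frac{2129}{7} - 128 = \frac{1233}{7}$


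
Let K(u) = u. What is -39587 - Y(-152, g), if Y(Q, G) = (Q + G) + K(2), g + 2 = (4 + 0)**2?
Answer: -39451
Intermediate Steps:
g = 14 (g = -2 + (4 + 0)**2 = -2 + 4**2 = -2 + 16 = 14)
Y(Q, G) = 2 + G + Q (Y(Q, G) = (Q + G) + 2 = (G + Q) + 2 = 2 + G + Q)
-39587 - Y(-152, g) = -39587 - (2 + 14 - 152) = -39587 - 1*(-136) = -39587 + 136 = -39451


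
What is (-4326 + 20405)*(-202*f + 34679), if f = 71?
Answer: 326998623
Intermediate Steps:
(-4326 + 20405)*(-202*f + 34679) = (-4326 + 20405)*(-202*71 + 34679) = 16079*(-14342 + 34679) = 16079*20337 = 326998623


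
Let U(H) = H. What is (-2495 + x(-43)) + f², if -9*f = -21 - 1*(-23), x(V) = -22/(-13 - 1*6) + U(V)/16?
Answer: -61473329/24624 ≈ -2496.5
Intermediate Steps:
x(V) = 22/19 + V/16 (x(V) = -22/(-13 - 1*6) + V/16 = -22/(-13 - 6) + V*(1/16) = -22/(-19) + V/16 = -22*(-1/19) + V/16 = 22/19 + V/16)
f = -2/9 (f = -(-21 - 1*(-23))/9 = -(-21 + 23)/9 = -⅑*2 = -2/9 ≈ -0.22222)
(-2495 + x(-43)) + f² = (-2495 + (22/19 + (1/16)*(-43))) + (-2/9)² = (-2495 + (22/19 - 43/16)) + 4/81 = (-2495 - 465/304) + 4/81 = -758945/304 + 4/81 = -61473329/24624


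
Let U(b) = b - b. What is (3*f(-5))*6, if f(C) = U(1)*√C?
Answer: 0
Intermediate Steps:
U(b) = 0
f(C) = 0 (f(C) = 0*√C = 0)
(3*f(-5))*6 = (3*0)*6 = 0*6 = 0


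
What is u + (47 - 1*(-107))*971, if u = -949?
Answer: 148585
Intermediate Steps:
u + (47 - 1*(-107))*971 = -949 + (47 - 1*(-107))*971 = -949 + (47 + 107)*971 = -949 + 154*971 = -949 + 149534 = 148585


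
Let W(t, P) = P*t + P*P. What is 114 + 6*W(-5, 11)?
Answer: 510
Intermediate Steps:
W(t, P) = P**2 + P*t (W(t, P) = P*t + P**2 = P**2 + P*t)
114 + 6*W(-5, 11) = 114 + 6*(11*(11 - 5)) = 114 + 6*(11*6) = 114 + 6*66 = 114 + 396 = 510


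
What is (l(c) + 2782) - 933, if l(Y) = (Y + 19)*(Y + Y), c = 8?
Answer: 2281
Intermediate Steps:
l(Y) = 2*Y*(19 + Y) (l(Y) = (19 + Y)*(2*Y) = 2*Y*(19 + Y))
(l(c) + 2782) - 933 = (2*8*(19 + 8) + 2782) - 933 = (2*8*27 + 2782) - 933 = (432 + 2782) - 933 = 3214 - 933 = 2281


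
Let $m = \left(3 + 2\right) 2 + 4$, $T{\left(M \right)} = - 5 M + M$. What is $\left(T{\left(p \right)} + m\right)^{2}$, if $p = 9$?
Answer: $484$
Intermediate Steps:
$T{\left(M \right)} = - 4 M$
$m = 14$ ($m = 5 \cdot 2 + 4 = 10 + 4 = 14$)
$\left(T{\left(p \right)} + m\right)^{2} = \left(\left(-4\right) 9 + 14\right)^{2} = \left(-36 + 14\right)^{2} = \left(-22\right)^{2} = 484$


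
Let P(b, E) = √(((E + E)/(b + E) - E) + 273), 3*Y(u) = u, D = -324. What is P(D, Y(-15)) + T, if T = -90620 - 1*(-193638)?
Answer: 103018 + 4*√1880893/329 ≈ 1.0303e+5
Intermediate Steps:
Y(u) = u/3
T = 103018 (T = -90620 + 193638 = 103018)
P(b, E) = √(273 - E + 2*E/(E + b)) (P(b, E) = √(((2*E)/(E + b) - E) + 273) = √((2*E/(E + b) - E) + 273) = √((-E + 2*E/(E + b)) + 273) = √(273 - E + 2*E/(E + b)))
P(D, Y(-15)) + T = √((2*((⅓)*(-15)) - (-273 + (⅓)*(-15))*((⅓)*(-15) - 324))/((⅓)*(-15) - 324)) + 103018 = √((2*(-5) - (-273 - 5)*(-5 - 324))/(-5 - 324)) + 103018 = √((-10 - 1*(-278)*(-329))/(-329)) + 103018 = √(-(-10 - 91462)/329) + 103018 = √(-1/329*(-91472)) + 103018 = √(91472/329) + 103018 = 4*√1880893/329 + 103018 = 103018 + 4*√1880893/329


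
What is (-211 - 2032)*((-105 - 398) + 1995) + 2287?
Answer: -3344269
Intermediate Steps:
(-211 - 2032)*((-105 - 398) + 1995) + 2287 = -2243*(-503 + 1995) + 2287 = -2243*1492 + 2287 = -3346556 + 2287 = -3344269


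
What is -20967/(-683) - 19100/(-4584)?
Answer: 142877/4098 ≈ 34.865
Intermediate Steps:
-20967/(-683) - 19100/(-4584) = -20967*(-1/683) - 19100*(-1/4584) = 20967/683 + 25/6 = 142877/4098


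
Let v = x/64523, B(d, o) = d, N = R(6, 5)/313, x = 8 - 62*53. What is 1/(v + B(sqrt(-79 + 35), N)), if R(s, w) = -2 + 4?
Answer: -9613927/8326923480 - 4163217529*I*sqrt(11)/91596158280 ≈ -0.0011546 - 0.15075*I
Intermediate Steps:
R(s, w) = 2
x = -3278 (x = 8 - 3286 = -3278)
N = 2/313 ≈ 0.0063898
v = -3278/64523 ≈ -0.050804
1/(v + B(sqrt(-79 + 35), N)) = 1/(-3278/64523 + sqrt(-79 + 35)) = 1/(-3278/64523 + sqrt(-44)) = 1/(-3278/64523 + 2*I*sqrt(11))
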